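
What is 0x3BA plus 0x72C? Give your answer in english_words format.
Convert 0x3BA (hexadecimal) → 3×256 + 11×16 + 10 = 954 (decimal)
Convert 0x72C (hexadecimal) → 7×256 + 2×16 + 12 = 1836 (decimal)
Compute 954 + 1836 = 2790
Convert 2790 (decimal) → 2790 = 2×1000 + 7×100 + 90 → two thousand seven hundred ninety (English words)
two thousand seven hundred ninety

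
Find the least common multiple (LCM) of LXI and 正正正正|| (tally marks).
Convert LXI (Roman numeral) → 50 + 10 + 1 = 61 (decimal)
Convert 正正正正|| (tally marks) → 5 + 5 + 5 + 5 + 2 = 22 (decimal)
Compute lcm(61, 22) = 1342
1342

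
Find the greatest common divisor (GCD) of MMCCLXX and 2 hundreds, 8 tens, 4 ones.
Convert MMCCLXX (Roman numeral) → 1000 + 1000 + 100 + 100 + 50 + 10 + 10 = 2270 (decimal)
Convert 2 hundreds, 8 tens, 4 ones (place-value notation) → 2×100 + 8×10 + 4 = 284 (decimal)
Compute gcd(2270, 284) = 2
2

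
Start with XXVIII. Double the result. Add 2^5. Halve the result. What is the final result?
Convert XXVIII (Roman numeral) → 10 + 10 + 5 + 1 + 1 + 1 = 28 (decimal)
Start: 28
28 × 2 = 56
Convert 2^5 (power) → 32 (decimal)
56 + 32 = 88
88 ÷ 2 = 44
44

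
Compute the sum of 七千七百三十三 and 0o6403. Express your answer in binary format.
Convert 七千七百三十三 (Chinese numeral) → 7×1000 + 7×100 + 3×10 + 3 = 7733 (decimal)
Convert 0o6403 (octal) → 6×512 + 4×64 + 3 = 3331 (decimal)
Compute 7733 + 3331 = 11064
Convert 11064 (decimal) → 11064 = 8192 + 2048 + 512 + 256 + 32 + 16 + 8 → 0b10101100111000 (binary)
0b10101100111000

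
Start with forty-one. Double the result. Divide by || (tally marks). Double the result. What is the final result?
Convert forty-one (English words) → 41 (decimal)
Start: 41
41 × 2 = 82
Convert || (tally marks) → 2 (decimal)
82 ÷ 2 = 41
41 × 2 = 82
82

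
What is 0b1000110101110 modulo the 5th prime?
Convert 0b1000110101110 (binary) → 4096 + 256 + 128 + 32 + 8 + 4 + 2 = 4526 (decimal)
Convert the 5th prime (prime index) → 11 (decimal)
Compute 4526 mod 11 = 5
5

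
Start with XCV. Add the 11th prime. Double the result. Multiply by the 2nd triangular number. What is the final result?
Convert XCV (Roman numeral) → 90 + 5 = 95 (decimal)
Start: 95
Convert the 11th prime (prime index) → 31 (decimal)
95 + 31 = 126
126 × 2 = 252
Convert the 2nd triangular number (triangular index) → 2×3/2 = 3 (decimal)
252 × 3 = 756
756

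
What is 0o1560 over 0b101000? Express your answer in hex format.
Convert 0o1560 (octal) → 1×512 + 5×64 + 6×8 = 880 (decimal)
Convert 0b101000 (binary) → 32 + 8 = 40 (decimal)
Compute 880 ÷ 40 = 22
Convert 22 (decimal) → 22 = 1×16 + 6 → 0x16 (hexadecimal)
0x16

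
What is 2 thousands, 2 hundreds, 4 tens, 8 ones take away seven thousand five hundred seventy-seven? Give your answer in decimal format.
Convert 2 thousands, 2 hundreds, 4 tens, 8 ones (place-value notation) → 2×1000 + 2×100 + 4×10 + 8 = 2248 (decimal)
Convert seven thousand five hundred seventy-seven (English words) → 7×1000 + 5×100 + 77 = 7577 (decimal)
Compute 2248 - 7577 = -5329
-5329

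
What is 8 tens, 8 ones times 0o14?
Convert 8 tens, 8 ones (place-value notation) → 8×10 + 8 = 88 (decimal)
Convert 0o14 (octal) → 1×8 + 4 = 12 (decimal)
Compute 88 × 12 = 1056
1056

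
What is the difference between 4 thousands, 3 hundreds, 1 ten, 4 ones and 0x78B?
Convert 4 thousands, 3 hundreds, 1 ten, 4 ones (place-value notation) → 4×1000 + 3×100 + 1×10 + 4 = 4314 (decimal)
Convert 0x78B (hexadecimal) → 7×256 + 8×16 + 11 = 1931 (decimal)
Difference: |4314 - 1931| = 2383
2383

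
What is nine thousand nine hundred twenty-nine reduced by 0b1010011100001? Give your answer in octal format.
Convert nine thousand nine hundred twenty-nine (English words) → 9×1000 + 9×100 + 29 = 9929 (decimal)
Convert 0b1010011100001 (binary) → 4096 + 1024 + 128 + 64 + 32 + 1 = 5345 (decimal)
Compute 9929 - 5345 = 4584
Convert 4584 (decimal) → 4584 = 1×4096 + 7×64 + 5×8 → 0o10750 (octal)
0o10750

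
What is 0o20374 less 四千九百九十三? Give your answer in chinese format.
Convert 0o20374 (octal) → 2×4096 + 3×64 + 7×8 + 4 = 8444 (decimal)
Convert 四千九百九十三 (Chinese numeral) → 4×1000 + 9×100 + 9×10 + 3 = 4993 (decimal)
Compute 8444 - 4993 = 3451
Convert 3451 (decimal) → 3451 = 3×1000 + 4×100 + 5×10 + 1 → 三千四百五十一 (Chinese numeral)
三千四百五十一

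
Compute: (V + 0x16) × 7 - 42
Convert V (Roman numeral) → 5 (decimal)
Convert 0x16 (hexadecimal) → 1×16 + 6 = 22 (decimal)
Expression in decimal: (5 + 22) × 7 - 42
Parentheses first: 5 + 22 = 27
Multiply: 27 × 7 = 189
Subtract: 189 - 42 = 147
147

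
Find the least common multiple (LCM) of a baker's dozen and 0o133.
Convert a baker's dozen (colloquial) → 13 (decimal)
Convert 0o133 (octal) → 1×64 + 3×8 + 3 = 91 (decimal)
Compute lcm(13, 91) = 91
91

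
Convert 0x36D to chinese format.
Convert 0x36D (hexadecimal) → 3×256 + 6×16 + 13 = 877 (decimal)
Convert 877 (decimal) → 877 = 8×100 + 7×10 + 7 → 八百七十七 (Chinese numeral)
八百七十七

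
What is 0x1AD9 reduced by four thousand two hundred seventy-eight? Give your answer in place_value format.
Convert 0x1AD9 (hexadecimal) → 1×4096 + 10×256 + 13×16 + 9 = 6873 (decimal)
Convert four thousand two hundred seventy-eight (English words) → 4×1000 + 2×100 + 78 = 4278 (decimal)
Compute 6873 - 4278 = 2595
Convert 2595 (decimal) → 2595 = 2×1000 + 5×100 + 9×10 + 5 → 2 thousands, 5 hundreds, 9 tens, 5 ones (place-value notation)
2 thousands, 5 hundreds, 9 tens, 5 ones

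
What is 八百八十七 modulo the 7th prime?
Convert 八百八十七 (Chinese numeral) → 8×100 + 8×10 + 7 = 887 (decimal)
Convert the 7th prime (prime index) → 17 (decimal)
Compute 887 mod 17 = 3
3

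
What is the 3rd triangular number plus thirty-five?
The 3rd triangular number = 3×4/2 = 6
Convert thirty-five (English words) → 35 (decimal)
Compute 6 + 35 = 41
41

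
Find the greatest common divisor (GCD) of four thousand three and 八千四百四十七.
Convert four thousand three (English words) → 4×1000 + 3 = 4003 (decimal)
Convert 八千四百四十七 (Chinese numeral) → 8×1000 + 4×100 + 4×10 + 7 = 8447 (decimal)
Compute gcd(4003, 8447) = 1
1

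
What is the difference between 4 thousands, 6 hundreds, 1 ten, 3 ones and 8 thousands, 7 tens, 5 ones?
Convert 4 thousands, 6 hundreds, 1 ten, 3 ones (place-value notation) → 4×1000 + 6×100 + 1×10 + 3 = 4613 (decimal)
Convert 8 thousands, 7 tens, 5 ones (place-value notation) → 8×1000 + 7×10 + 5 = 8075 (decimal)
Difference: |4613 - 8075| = 3462
3462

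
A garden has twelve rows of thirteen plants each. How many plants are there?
Convert thirteen (English words) → 13 (decimal)
Convert twelve (English words) → 12 (decimal)
Compute 13 × 12 = 156
156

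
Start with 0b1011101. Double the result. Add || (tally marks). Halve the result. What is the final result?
Convert 0b1011101 (binary) → 64 + 16 + 8 + 4 + 1 = 93 (decimal)
Start: 93
93 × 2 = 186
Convert || (tally marks) → 2 (decimal)
186 + 2 = 188
188 ÷ 2 = 94
94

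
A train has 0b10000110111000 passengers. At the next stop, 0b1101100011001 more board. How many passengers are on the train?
Convert 0b10000110111000 (binary) → 8192 + 256 + 128 + 32 + 16 + 8 = 8632 (decimal)
Convert 0b1101100011001 (binary) → 4096 + 2048 + 512 + 256 + 16 + 8 + 1 = 6937 (decimal)
Compute 8632 + 6937 = 15569
15569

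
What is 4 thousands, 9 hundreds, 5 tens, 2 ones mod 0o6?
Convert 4 thousands, 9 hundreds, 5 tens, 2 ones (place-value notation) → 4×1000 + 9×100 + 5×10 + 2 = 4952 (decimal)
Convert 0o6 (octal) → 6 (decimal)
Compute 4952 mod 6 = 2
2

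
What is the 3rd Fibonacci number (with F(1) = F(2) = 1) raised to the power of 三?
Convert the 3rd Fibonacci number (with F(1) = F(2) = 1) (Fibonacci index) → 1, 1, 2 → 2 (decimal)
Convert 三 (Chinese numeral) → 3 (decimal)
Compute 2 ^ 3 = 8
8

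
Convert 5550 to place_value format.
Convert 5550 (decimal) → 5550 = 5×1000 + 5×100 + 5×10 → 5 thousands, 5 hundreds, 5 tens (place-value notation)
5 thousands, 5 hundreds, 5 tens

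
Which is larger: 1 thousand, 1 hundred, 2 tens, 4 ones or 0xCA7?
Convert 1 thousand, 1 hundred, 2 tens, 4 ones (place-value notation) → 1×1000 + 1×100 + 2×10 + 4 = 1124 (decimal)
Convert 0xCA7 (hexadecimal) → 12×256 + 10×16 + 7 = 3239 (decimal)
Compare 1124 vs 3239: larger = 3239
3239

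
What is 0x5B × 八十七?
Convert 0x5B (hexadecimal) → 5×16 + 11 = 91 (decimal)
Convert 八十七 (Chinese numeral) → 8×10 + 7 = 87 (decimal)
Compute 91 × 87 = 7917
7917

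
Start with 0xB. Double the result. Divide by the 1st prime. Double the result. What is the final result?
Convert 0xB (hexadecimal) → 11 (decimal)
Start: 11
11 × 2 = 22
Convert the 1st prime (prime index) → 2 (decimal)
22 ÷ 2 = 11
11 × 2 = 22
22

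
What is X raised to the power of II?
Convert X (Roman numeral) → 10 (decimal)
Convert II (Roman numeral) → 1 + 1 = 2 (decimal)
Compute 10 ^ 2 = 100
100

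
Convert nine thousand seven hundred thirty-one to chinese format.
Convert nine thousand seven hundred thirty-one (English words) → 9×1000 + 7×100 + 31 = 9731 (decimal)
Convert 9731 (decimal) → 9731 = 9×1000 + 7×100 + 3×10 + 1 → 九千七百三十一 (Chinese numeral)
九千七百三十一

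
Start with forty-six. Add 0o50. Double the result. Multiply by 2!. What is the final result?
Convert forty-six (English words) → 46 (decimal)
Start: 46
Convert 0o50 (octal) → 5×8 = 40 (decimal)
46 + 40 = 86
86 × 2 = 172
Convert 2! (factorial) → 2 (decimal)
172 × 2 = 344
344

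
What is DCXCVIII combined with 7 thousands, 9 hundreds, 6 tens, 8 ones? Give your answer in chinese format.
Convert DCXCVIII (Roman numeral) → 500 + 100 + 90 + 5 + 1 + 1 + 1 = 698 (decimal)
Convert 7 thousands, 9 hundreds, 6 tens, 8 ones (place-value notation) → 7×1000 + 9×100 + 6×10 + 8 = 7968 (decimal)
Compute 698 + 7968 = 8666
Convert 8666 (decimal) → 8666 = 8×1000 + 6×100 + 6×10 + 6 → 八千六百六十六 (Chinese numeral)
八千六百六十六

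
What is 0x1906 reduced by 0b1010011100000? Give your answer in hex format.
Convert 0x1906 (hexadecimal) → 1×4096 + 9×256 + 6 = 6406 (decimal)
Convert 0b1010011100000 (binary) → 4096 + 1024 + 128 + 64 + 32 = 5344 (decimal)
Compute 6406 - 5344 = 1062
Convert 1062 (decimal) → 1062 = 4×256 + 2×16 + 6 → 0x426 (hexadecimal)
0x426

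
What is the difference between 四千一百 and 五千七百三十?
Convert 四千一百 (Chinese numeral) → 4×1000 + 1×100 = 4100 (decimal)
Convert 五千七百三十 (Chinese numeral) → 5×1000 + 7×100 + 3×10 = 5730 (decimal)
Difference: |4100 - 5730| = 1630
1630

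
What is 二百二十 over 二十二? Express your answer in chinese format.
Convert 二百二十 (Chinese numeral) → 2×100 + 2×10 = 220 (decimal)
Convert 二十二 (Chinese numeral) → 2×10 + 2 = 22 (decimal)
Compute 220 ÷ 22 = 10
Convert 10 (decimal) → 10 = 1×10 → 十 (Chinese numeral)
十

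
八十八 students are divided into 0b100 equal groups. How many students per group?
Convert 八十八 (Chinese numeral) → 8×10 + 8 = 88 (decimal)
Convert 0b100 (binary) → 4 (decimal)
Compute 88 ÷ 4 = 22
22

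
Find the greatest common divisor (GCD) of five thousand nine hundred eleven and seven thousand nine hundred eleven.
Convert five thousand nine hundred eleven (English words) → 5×1000 + 9×100 + 11 = 5911 (decimal)
Convert seven thousand nine hundred eleven (English words) → 7×1000 + 9×100 + 11 = 7911 (decimal)
Compute gcd(5911, 7911) = 1
1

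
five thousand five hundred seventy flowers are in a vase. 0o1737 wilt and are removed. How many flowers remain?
Convert five thousand five hundred seventy (English words) → 5×1000 + 5×100 + 70 = 5570 (decimal)
Convert 0o1737 (octal) → 1×512 + 7×64 + 3×8 + 7 = 991 (decimal)
Compute 5570 - 991 = 4579
4579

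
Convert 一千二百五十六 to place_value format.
Convert 一千二百五十六 (Chinese numeral) → 1×1000 + 2×100 + 5×10 + 6 = 1256 (decimal)
Convert 1256 (decimal) → 1256 = 1×1000 + 2×100 + 5×10 + 6 → 1 thousand, 2 hundreds, 5 tens, 6 ones (place-value notation)
1 thousand, 2 hundreds, 5 tens, 6 ones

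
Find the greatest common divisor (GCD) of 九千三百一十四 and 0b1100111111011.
Convert 九千三百一十四 (Chinese numeral) → 9×1000 + 3×100 + 1×10 + 4 = 9314 (decimal)
Convert 0b1100111111011 (binary) → 4096 + 2048 + 256 + 128 + 64 + 32 + 16 + 8 + 2 + 1 = 6651 (decimal)
Compute gcd(9314, 6651) = 1
1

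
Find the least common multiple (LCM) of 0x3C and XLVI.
Convert 0x3C (hexadecimal) → 3×16 + 12 = 60 (decimal)
Convert XLVI (Roman numeral) → 40 + 5 + 1 = 46 (decimal)
Compute lcm(60, 46) = 1380
1380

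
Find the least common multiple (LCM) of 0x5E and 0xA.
Convert 0x5E (hexadecimal) → 5×16 + 14 = 94 (decimal)
Convert 0xA (hexadecimal) → 10 (decimal)
Compute lcm(94, 10) = 470
470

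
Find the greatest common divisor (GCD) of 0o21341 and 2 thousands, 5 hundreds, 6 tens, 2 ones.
Convert 0o21341 (octal) → 2×4096 + 1×512 + 3×64 + 4×8 + 1 = 8929 (decimal)
Convert 2 thousands, 5 hundreds, 6 tens, 2 ones (place-value notation) → 2×1000 + 5×100 + 6×10 + 2 = 2562 (decimal)
Compute gcd(8929, 2562) = 1
1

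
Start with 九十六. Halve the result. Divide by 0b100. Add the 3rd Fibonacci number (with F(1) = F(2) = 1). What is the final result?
Convert 九十六 (Chinese numeral) → 9×10 + 6 = 96 (decimal)
Start: 96
96 ÷ 2 = 48
Convert 0b100 (binary) → 4 (decimal)
48 ÷ 4 = 12
Convert the 3rd Fibonacci number (with F(1) = F(2) = 1) (Fibonacci index) → 1, 1, 2 → 2 (decimal)
12 + 2 = 14
14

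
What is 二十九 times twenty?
Convert 二十九 (Chinese numeral) → 2×10 + 9 = 29 (decimal)
Convert twenty (English words) → 20 (decimal)
Compute 29 × 20 = 580
580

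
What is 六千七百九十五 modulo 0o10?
Convert 六千七百九十五 (Chinese numeral) → 6×1000 + 7×100 + 9×10 + 5 = 6795 (decimal)
Convert 0o10 (octal) → 1×8 = 8 (decimal)
Compute 6795 mod 8 = 3
3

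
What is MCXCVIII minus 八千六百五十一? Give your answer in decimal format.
Convert MCXCVIII (Roman numeral) → 1000 + 100 + 90 + 5 + 1 + 1 + 1 = 1198 (decimal)
Convert 八千六百五十一 (Chinese numeral) → 8×1000 + 6×100 + 5×10 + 1 = 8651 (decimal)
Compute 1198 - 8651 = -7453
-7453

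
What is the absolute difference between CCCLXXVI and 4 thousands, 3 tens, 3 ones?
Convert CCCLXXVI (Roman numeral) → 100 + 100 + 100 + 50 + 10 + 10 + 5 + 1 = 376 (decimal)
Convert 4 thousands, 3 tens, 3 ones (place-value notation) → 4×1000 + 3×10 + 3 = 4033 (decimal)
Compute |376 - 4033| = 3657
3657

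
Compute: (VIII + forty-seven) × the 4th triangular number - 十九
Convert VIII (Roman numeral) → 5 + 1 + 1 + 1 = 8 (decimal)
Convert forty-seven (English words) → 47 (decimal)
Convert the 4th triangular number (triangular index) → 4×5/2 = 10 (decimal)
Convert 十九 (Chinese numeral) → 1×10 + 9 = 19 (decimal)
Expression in decimal: (8 + 47) × 10 - 19
Parentheses first: 8 + 47 = 55
Multiply: 55 × 10 = 550
Subtract: 550 - 19 = 531
531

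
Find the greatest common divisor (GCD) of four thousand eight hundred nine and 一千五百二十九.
Convert four thousand eight hundred nine (English words) → 4×1000 + 8×100 + 9 = 4809 (decimal)
Convert 一千五百二十九 (Chinese numeral) → 1×1000 + 5×100 + 2×10 + 9 = 1529 (decimal)
Compute gcd(4809, 1529) = 1
1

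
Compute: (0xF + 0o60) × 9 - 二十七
Convert 0xF (hexadecimal) → 15 (decimal)
Convert 0o60 (octal) → 6×8 = 48 (decimal)
Convert 二十七 (Chinese numeral) → 2×10 + 7 = 27 (decimal)
Expression in decimal: (15 + 48) × 9 - 27
Parentheses first: 15 + 48 = 63
Multiply: 63 × 9 = 567
Subtract: 567 - 27 = 540
540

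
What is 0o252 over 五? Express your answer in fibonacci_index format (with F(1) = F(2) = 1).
Convert 0o252 (octal) → 2×64 + 5×8 + 2 = 170 (decimal)
Convert 五 (Chinese numeral) → 5 (decimal)
Compute 170 ÷ 5 = 34
Convert 34 (decimal) → 1, 1, 2, 3, 5, 8, 13, 21, 34 → the 9th Fibonacci number (Fibonacci index)
the 9th Fibonacci number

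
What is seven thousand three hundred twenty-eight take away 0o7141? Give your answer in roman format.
Convert seven thousand three hundred twenty-eight (English words) → 7×1000 + 3×100 + 28 = 7328 (decimal)
Convert 0o7141 (octal) → 7×512 + 1×64 + 4×8 + 1 = 3681 (decimal)
Compute 7328 - 3681 = 3647
Convert 3647 (decimal) → 3647 = 1000 + 1000 + 1000 + 500 + 100 + 40 + 5 + 1 + 1 → MMMDCXLVII (Roman numeral)
MMMDCXLVII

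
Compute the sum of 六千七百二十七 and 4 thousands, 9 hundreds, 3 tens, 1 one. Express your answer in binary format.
Convert 六千七百二十七 (Chinese numeral) → 6×1000 + 7×100 + 2×10 + 7 = 6727 (decimal)
Convert 4 thousands, 9 hundreds, 3 tens, 1 one (place-value notation) → 4×1000 + 9×100 + 3×10 + 1 = 4931 (decimal)
Compute 6727 + 4931 = 11658
Convert 11658 (decimal) → 11658 = 8192 + 2048 + 1024 + 256 + 128 + 8 + 2 → 0b10110110001010 (binary)
0b10110110001010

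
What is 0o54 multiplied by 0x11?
Convert 0o54 (octal) → 5×8 + 4 = 44 (decimal)
Convert 0x11 (hexadecimal) → 1×16 + 1 = 17 (decimal)
Compute 44 × 17 = 748
748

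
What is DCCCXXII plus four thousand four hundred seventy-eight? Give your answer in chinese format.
Convert DCCCXXII (Roman numeral) → 500 + 100 + 100 + 100 + 10 + 10 + 1 + 1 = 822 (decimal)
Convert four thousand four hundred seventy-eight (English words) → 4×1000 + 4×100 + 78 = 4478 (decimal)
Compute 822 + 4478 = 5300
Convert 5300 (decimal) → 5300 = 5×1000 + 3×100 → 五千三百 (Chinese numeral)
五千三百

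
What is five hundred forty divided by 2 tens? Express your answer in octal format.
Convert five hundred forty (English words) → 5×100 + 40 = 540 (decimal)
Convert 2 tens (place-value notation) → 2×10 = 20 (decimal)
Compute 540 ÷ 20 = 27
Convert 27 (decimal) → 27 = 3×8 + 3 → 0o33 (octal)
0o33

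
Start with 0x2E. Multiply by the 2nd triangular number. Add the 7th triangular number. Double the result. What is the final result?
Convert 0x2E (hexadecimal) → 2×16 + 14 = 46 (decimal)
Start: 46
Convert the 2nd triangular number (triangular index) → 2×3/2 = 3 (decimal)
46 × 3 = 138
Convert the 7th triangular number (triangular index) → 7×8/2 = 28 (decimal)
138 + 28 = 166
166 × 2 = 332
332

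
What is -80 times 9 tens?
Convert 9 tens (place-value notation) → 9×10 = 90 (decimal)
Compute -80 × 90 = -7200
-7200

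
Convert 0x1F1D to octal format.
Convert 0x1F1D (hexadecimal) → 1×4096 + 15×256 + 1×16 + 13 = 7965 (decimal)
Convert 7965 (decimal) → 7965 = 1×4096 + 7×512 + 4×64 + 3×8 + 5 → 0o17435 (octal)
0o17435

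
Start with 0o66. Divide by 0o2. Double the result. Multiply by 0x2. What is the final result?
Convert 0o66 (octal) → 6×8 + 6 = 54 (decimal)
Start: 54
Convert 0o2 (octal) → 2 (decimal)
54 ÷ 2 = 27
27 × 2 = 54
Convert 0x2 (hexadecimal) → 2 (decimal)
54 × 2 = 108
108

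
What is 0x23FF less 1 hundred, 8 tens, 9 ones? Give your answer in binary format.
Convert 0x23FF (hexadecimal) → 2×4096 + 3×256 + 15×16 + 15 = 9215 (decimal)
Convert 1 hundred, 8 tens, 9 ones (place-value notation) → 1×100 + 8×10 + 9 = 189 (decimal)
Compute 9215 - 189 = 9026
Convert 9026 (decimal) → 9026 = 8192 + 512 + 256 + 64 + 2 → 0b10001101000010 (binary)
0b10001101000010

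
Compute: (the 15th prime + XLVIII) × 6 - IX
Convert the 15th prime (prime index) → 47 (decimal)
Convert XLVIII (Roman numeral) → 40 + 5 + 1 + 1 + 1 = 48 (decimal)
Convert IX (Roman numeral) → 9 (decimal)
Expression in decimal: (47 + 48) × 6 - 9
Parentheses first: 47 + 48 = 95
Multiply: 95 × 6 = 570
Subtract: 570 - 9 = 561
561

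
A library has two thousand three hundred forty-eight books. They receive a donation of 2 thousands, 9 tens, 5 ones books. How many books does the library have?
Convert two thousand three hundred forty-eight (English words) → 2×1000 + 3×100 + 48 = 2348 (decimal)
Convert 2 thousands, 9 tens, 5 ones (place-value notation) → 2×1000 + 9×10 + 5 = 2095 (decimal)
Compute 2348 + 2095 = 4443
4443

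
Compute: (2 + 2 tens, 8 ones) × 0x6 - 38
Convert 2 tens, 8 ones (place-value notation) → 2×10 + 8 = 28 (decimal)
Convert 0x6 (hexadecimal) → 6 (decimal)
Expression in decimal: (2 + 28) × 6 - 38
Parentheses first: 2 + 28 = 30
Multiply: 30 × 6 = 180
Subtract: 180 - 38 = 142
142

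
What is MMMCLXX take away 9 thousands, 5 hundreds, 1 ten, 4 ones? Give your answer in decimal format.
Convert MMMCLXX (Roman numeral) → 1000 + 1000 + 1000 + 100 + 50 + 10 + 10 = 3170 (decimal)
Convert 9 thousands, 5 hundreds, 1 ten, 4 ones (place-value notation) → 9×1000 + 5×100 + 1×10 + 4 = 9514 (decimal)
Compute 3170 - 9514 = -6344
-6344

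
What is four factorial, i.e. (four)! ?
Convert four (English words) → 4 (decimal)
Compute 4! = 24
24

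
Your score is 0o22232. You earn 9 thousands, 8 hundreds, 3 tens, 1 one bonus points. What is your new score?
Convert 0o22232 (octal) → 2×4096 + 2×512 + 2×64 + 3×8 + 2 = 9370 (decimal)
Convert 9 thousands, 8 hundreds, 3 tens, 1 one (place-value notation) → 9×1000 + 8×100 + 3×10 + 1 = 9831 (decimal)
Compute 9370 + 9831 = 19201
19201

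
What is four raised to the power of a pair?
Convert four (English words) → 4 (decimal)
Convert a pair (colloquial) → 2 (decimal)
Compute 4 ^ 2 = 16
16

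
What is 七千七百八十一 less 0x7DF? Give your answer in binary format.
Convert 七千七百八十一 (Chinese numeral) → 7×1000 + 7×100 + 8×10 + 1 = 7781 (decimal)
Convert 0x7DF (hexadecimal) → 7×256 + 13×16 + 15 = 2015 (decimal)
Compute 7781 - 2015 = 5766
Convert 5766 (decimal) → 5766 = 4096 + 1024 + 512 + 128 + 4 + 2 → 0b1011010000110 (binary)
0b1011010000110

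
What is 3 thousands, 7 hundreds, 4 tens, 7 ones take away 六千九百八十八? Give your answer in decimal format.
Convert 3 thousands, 7 hundreds, 4 tens, 7 ones (place-value notation) → 3×1000 + 7×100 + 4×10 + 7 = 3747 (decimal)
Convert 六千九百八十八 (Chinese numeral) → 6×1000 + 9×100 + 8×10 + 8 = 6988 (decimal)
Compute 3747 - 6988 = -3241
-3241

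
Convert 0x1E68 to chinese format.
Convert 0x1E68 (hexadecimal) → 1×4096 + 14×256 + 6×16 + 8 = 7784 (decimal)
Convert 7784 (decimal) → 7784 = 7×1000 + 7×100 + 8×10 + 4 → 七千七百八十四 (Chinese numeral)
七千七百八十四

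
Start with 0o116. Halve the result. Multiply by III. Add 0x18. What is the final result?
Convert 0o116 (octal) → 1×64 + 1×8 + 6 = 78 (decimal)
Start: 78
78 ÷ 2 = 39
Convert III (Roman numeral) → 1 + 1 + 1 = 3 (decimal)
39 × 3 = 117
Convert 0x18 (hexadecimal) → 1×16 + 8 = 24 (decimal)
117 + 24 = 141
141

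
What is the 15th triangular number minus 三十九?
The 15th triangular number = 15×16/2 = 120
Convert 三十九 (Chinese numeral) → 3×10 + 9 = 39 (decimal)
Compute 120 - 39 = 81
81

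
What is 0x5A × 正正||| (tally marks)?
Convert 0x5A (hexadecimal) → 5×16 + 10 = 90 (decimal)
Convert 正正||| (tally marks) → 5 + 5 + 3 = 13 (decimal)
Compute 90 × 13 = 1170
1170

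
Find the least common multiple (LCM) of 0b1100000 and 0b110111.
Convert 0b1100000 (binary) → 64 + 32 = 96 (decimal)
Convert 0b110111 (binary) → 32 + 16 + 4 + 2 + 1 = 55 (decimal)
Compute lcm(96, 55) = 5280
5280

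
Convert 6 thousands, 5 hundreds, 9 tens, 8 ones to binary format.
Convert 6 thousands, 5 hundreds, 9 tens, 8 ones (place-value notation) → 6×1000 + 5×100 + 9×10 + 8 = 6598 (decimal)
Convert 6598 (decimal) → 6598 = 4096 + 2048 + 256 + 128 + 64 + 4 + 2 → 0b1100111000110 (binary)
0b1100111000110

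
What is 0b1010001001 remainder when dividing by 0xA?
Convert 0b1010001001 (binary) → 512 + 128 + 8 + 1 = 649 (decimal)
Convert 0xA (hexadecimal) → 10 (decimal)
Compute 649 mod 10 = 9
9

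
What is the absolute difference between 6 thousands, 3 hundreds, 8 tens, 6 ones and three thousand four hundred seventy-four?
Convert 6 thousands, 3 hundreds, 8 tens, 6 ones (place-value notation) → 6×1000 + 3×100 + 8×10 + 6 = 6386 (decimal)
Convert three thousand four hundred seventy-four (English words) → 3×1000 + 4×100 + 74 = 3474 (decimal)
Compute |6386 - 3474| = 2912
2912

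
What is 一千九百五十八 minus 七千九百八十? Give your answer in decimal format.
Convert 一千九百五十八 (Chinese numeral) → 1×1000 + 9×100 + 5×10 + 8 = 1958 (decimal)
Convert 七千九百八十 (Chinese numeral) → 7×1000 + 9×100 + 8×10 = 7980 (decimal)
Compute 1958 - 7980 = -6022
-6022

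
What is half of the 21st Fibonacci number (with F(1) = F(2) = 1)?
The 21st Fibonacci number (with F(1) = F(2) = 1) = 10946
Compute 10946 ÷ 2 = 5473
5473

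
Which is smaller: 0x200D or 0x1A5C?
Convert 0x200D (hexadecimal) → 2×4096 + 13 = 8205 (decimal)
Convert 0x1A5C (hexadecimal) → 1×4096 + 10×256 + 5×16 + 12 = 6748 (decimal)
Compare 8205 vs 6748: smaller = 6748
6748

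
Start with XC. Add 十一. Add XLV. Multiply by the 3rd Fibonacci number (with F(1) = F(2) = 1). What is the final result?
Convert XC (Roman numeral) → 90 (decimal)
Start: 90
Convert 十一 (Chinese numeral) → 1×10 + 1 = 11 (decimal)
90 + 11 = 101
Convert XLV (Roman numeral) → 40 + 5 = 45 (decimal)
101 + 45 = 146
Convert the 3rd Fibonacci number (with F(1) = F(2) = 1) (Fibonacci index) → 1, 1, 2 → 2 (decimal)
146 × 2 = 292
292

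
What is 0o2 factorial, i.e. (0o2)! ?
Convert 0o2 (octal) → 2 (decimal)
Compute 2! = 2
2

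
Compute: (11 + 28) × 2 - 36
Parentheses first: 11 + 28 = 39
Multiply: 39 × 2 = 78
Subtract: 78 - 36 = 42
42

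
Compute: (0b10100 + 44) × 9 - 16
Convert 0b10100 (binary) → 16 + 4 = 20 (decimal)
Expression in decimal: (20 + 44) × 9 - 16
Parentheses first: 20 + 44 = 64
Multiply: 64 × 9 = 576
Subtract: 576 - 16 = 560
560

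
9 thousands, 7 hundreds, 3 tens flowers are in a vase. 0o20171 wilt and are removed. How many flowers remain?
Convert 9 thousands, 7 hundreds, 3 tens (place-value notation) → 9×1000 + 7×100 + 3×10 = 9730 (decimal)
Convert 0o20171 (octal) → 2×4096 + 1×64 + 7×8 + 1 = 8313 (decimal)
Compute 9730 - 8313 = 1417
1417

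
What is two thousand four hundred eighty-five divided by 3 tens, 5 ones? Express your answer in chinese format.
Convert two thousand four hundred eighty-five (English words) → 2×1000 + 4×100 + 85 = 2485 (decimal)
Convert 3 tens, 5 ones (place-value notation) → 3×10 + 5 = 35 (decimal)
Compute 2485 ÷ 35 = 71
Convert 71 (decimal) → 71 = 7×10 + 1 → 七十一 (Chinese numeral)
七十一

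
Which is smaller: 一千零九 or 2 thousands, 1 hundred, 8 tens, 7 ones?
Convert 一千零九 (Chinese numeral) → 1×1000 + 9 = 1009 (decimal)
Convert 2 thousands, 1 hundred, 8 tens, 7 ones (place-value notation) → 2×1000 + 1×100 + 8×10 + 7 = 2187 (decimal)
Compare 1009 vs 2187: smaller = 1009
1009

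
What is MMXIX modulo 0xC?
Convert MMXIX (Roman numeral) → 1000 + 1000 + 10 + 9 = 2019 (decimal)
Convert 0xC (hexadecimal) → 12 (decimal)
Compute 2019 mod 12 = 3
3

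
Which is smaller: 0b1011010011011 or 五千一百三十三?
Convert 0b1011010011011 (binary) → 4096 + 1024 + 512 + 128 + 16 + 8 + 2 + 1 = 5787 (decimal)
Convert 五千一百三十三 (Chinese numeral) → 5×1000 + 1×100 + 3×10 + 3 = 5133 (decimal)
Compare 5787 vs 5133: smaller = 5133
5133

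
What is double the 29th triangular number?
The 29th triangular number = 29×30/2 = 435
Compute 435 × 2 = 870
870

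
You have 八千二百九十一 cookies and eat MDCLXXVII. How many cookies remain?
Convert 八千二百九十一 (Chinese numeral) → 8×1000 + 2×100 + 9×10 + 1 = 8291 (decimal)
Convert MDCLXXVII (Roman numeral) → 1000 + 500 + 100 + 50 + 10 + 10 + 5 + 1 + 1 = 1677 (decimal)
Compute 8291 - 1677 = 6614
6614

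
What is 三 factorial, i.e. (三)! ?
Convert 三 (Chinese numeral) → 3 (decimal)
Compute 3! = 6
6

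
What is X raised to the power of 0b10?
Convert X (Roman numeral) → 10 (decimal)
Convert 0b10 (binary) → 2 (decimal)
Compute 10 ^ 2 = 100
100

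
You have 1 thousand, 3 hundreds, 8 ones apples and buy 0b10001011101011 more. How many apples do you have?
Convert 1 thousand, 3 hundreds, 8 ones (place-value notation) → 1×1000 + 3×100 + 8 = 1308 (decimal)
Convert 0b10001011101011 (binary) → 8192 + 512 + 128 + 64 + 32 + 8 + 2 + 1 = 8939 (decimal)
Compute 1308 + 8939 = 10247
10247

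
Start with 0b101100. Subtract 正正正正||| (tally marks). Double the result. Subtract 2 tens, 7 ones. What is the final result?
Convert 0b101100 (binary) → 32 + 8 + 4 = 44 (decimal)
Start: 44
Convert 正正正正||| (tally marks) → 5 + 5 + 5 + 5 + 3 = 23 (decimal)
44 - 23 = 21
21 × 2 = 42
Convert 2 tens, 7 ones (place-value notation) → 2×10 + 7 = 27 (decimal)
42 - 27 = 15
15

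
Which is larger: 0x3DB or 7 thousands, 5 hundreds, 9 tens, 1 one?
Convert 0x3DB (hexadecimal) → 3×256 + 13×16 + 11 = 987 (decimal)
Convert 7 thousands, 5 hundreds, 9 tens, 1 one (place-value notation) → 7×1000 + 5×100 + 9×10 + 1 = 7591 (decimal)
Compare 987 vs 7591: larger = 7591
7591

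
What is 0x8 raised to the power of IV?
Convert 0x8 (hexadecimal) → 8 (decimal)
Convert IV (Roman numeral) → 4 (decimal)
Compute 8 ^ 4 = 4096
4096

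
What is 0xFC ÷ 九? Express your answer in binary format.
Convert 0xFC (hexadecimal) → 15×16 + 12 = 252 (decimal)
Convert 九 (Chinese numeral) → 9 (decimal)
Compute 252 ÷ 9 = 28
Convert 28 (decimal) → 28 = 16 + 8 + 4 → 0b11100 (binary)
0b11100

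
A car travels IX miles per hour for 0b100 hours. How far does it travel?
Convert IX (Roman numeral) → 9 (decimal)
Convert 0b100 (binary) → 4 (decimal)
Compute 9 × 4 = 36
36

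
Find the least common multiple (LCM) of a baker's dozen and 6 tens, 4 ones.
Convert a baker's dozen (colloquial) → 13 (decimal)
Convert 6 tens, 4 ones (place-value notation) → 6×10 + 4 = 64 (decimal)
Compute lcm(13, 64) = 832
832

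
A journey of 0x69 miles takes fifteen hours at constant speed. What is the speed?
Convert 0x69 (hexadecimal) → 6×16 + 9 = 105 (decimal)
Convert fifteen (English words) → 15 (decimal)
Compute 105 ÷ 15 = 7
7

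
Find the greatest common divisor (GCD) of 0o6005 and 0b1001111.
Convert 0o6005 (octal) → 6×512 + 5 = 3077 (decimal)
Convert 0b1001111 (binary) → 64 + 8 + 4 + 2 + 1 = 79 (decimal)
Compute gcd(3077, 79) = 1
1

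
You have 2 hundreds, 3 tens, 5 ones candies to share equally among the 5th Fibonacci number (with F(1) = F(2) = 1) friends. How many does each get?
Convert 2 hundreds, 3 tens, 5 ones (place-value notation) → 2×100 + 3×10 + 5 = 235 (decimal)
Convert the 5th Fibonacci number (with F(1) = F(2) = 1) (Fibonacci index) → 1, 1, 2, 3, 5 → 5 (decimal)
Compute 235 ÷ 5 = 47
47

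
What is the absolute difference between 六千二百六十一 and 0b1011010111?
Convert 六千二百六十一 (Chinese numeral) → 6×1000 + 2×100 + 6×10 + 1 = 6261 (decimal)
Convert 0b1011010111 (binary) → 512 + 128 + 64 + 16 + 4 + 2 + 1 = 727 (decimal)
Compute |6261 - 727| = 5534
5534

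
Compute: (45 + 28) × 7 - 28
Parentheses first: 45 + 28 = 73
Multiply: 73 × 7 = 511
Subtract: 511 - 28 = 483
483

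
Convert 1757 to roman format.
Convert 1757 (decimal) → 1757 = 1000 + 500 + 100 + 100 + 50 + 5 + 1 + 1 → MDCCLVII (Roman numeral)
MDCCLVII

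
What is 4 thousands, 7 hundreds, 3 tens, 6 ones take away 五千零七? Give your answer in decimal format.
Convert 4 thousands, 7 hundreds, 3 tens, 6 ones (place-value notation) → 4×1000 + 7×100 + 3×10 + 6 = 4736 (decimal)
Convert 五千零七 (Chinese numeral) → 5×1000 + 7 = 5007 (decimal)
Compute 4736 - 5007 = -271
-271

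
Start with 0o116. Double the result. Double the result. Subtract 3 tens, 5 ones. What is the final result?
Convert 0o116 (octal) → 1×64 + 1×8 + 6 = 78 (decimal)
Start: 78
78 × 2 = 156
156 × 2 = 312
Convert 3 tens, 5 ones (place-value notation) → 3×10 + 5 = 35 (decimal)
312 - 35 = 277
277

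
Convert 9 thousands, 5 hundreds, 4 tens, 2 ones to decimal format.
Convert 9 thousands, 5 hundreds, 4 tens, 2 ones (place-value notation) → 9×1000 + 5×100 + 4×10 + 2 = 9542 (decimal)
9542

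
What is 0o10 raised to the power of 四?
Convert 0o10 (octal) → 1×8 = 8 (decimal)
Convert 四 (Chinese numeral) → 4 (decimal)
Compute 8 ^ 4 = 4096
4096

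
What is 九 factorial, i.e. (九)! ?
Convert 九 (Chinese numeral) → 9 (decimal)
Compute 9! = 362880
362880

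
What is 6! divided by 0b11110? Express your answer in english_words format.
Convert 6! (factorial) → 720 (decimal)
Convert 0b11110 (binary) → 16 + 8 + 4 + 2 = 30 (decimal)
Compute 720 ÷ 30 = 24
Convert 24 (decimal) → twenty-four (English words)
twenty-four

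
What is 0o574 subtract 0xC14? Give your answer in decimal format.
Convert 0o574 (octal) → 5×64 + 7×8 + 4 = 380 (decimal)
Convert 0xC14 (hexadecimal) → 12×256 + 1×16 + 4 = 3092 (decimal)
Compute 380 - 3092 = -2712
-2712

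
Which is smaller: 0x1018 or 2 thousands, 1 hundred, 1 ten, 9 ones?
Convert 0x1018 (hexadecimal) → 1×4096 + 1×16 + 8 = 4120 (decimal)
Convert 2 thousands, 1 hundred, 1 ten, 9 ones (place-value notation) → 2×1000 + 1×100 + 1×10 + 9 = 2119 (decimal)
Compare 4120 vs 2119: smaller = 2119
2119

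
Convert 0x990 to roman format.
Convert 0x990 (hexadecimal) → 9×256 + 9×16 = 2448 (decimal)
Convert 2448 (decimal) → 2448 = 1000 + 1000 + 400 + 40 + 5 + 1 + 1 + 1 → MMCDXLVIII (Roman numeral)
MMCDXLVIII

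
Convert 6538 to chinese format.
Convert 6538 (decimal) → 6538 = 6×1000 + 5×100 + 3×10 + 8 → 六千五百三十八 (Chinese numeral)
六千五百三十八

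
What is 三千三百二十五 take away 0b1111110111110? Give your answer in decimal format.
Convert 三千三百二十五 (Chinese numeral) → 3×1000 + 3×100 + 2×10 + 5 = 3325 (decimal)
Convert 0b1111110111110 (binary) → 4096 + 2048 + 1024 + 512 + 256 + 128 + 32 + 16 + 8 + 4 + 2 = 8126 (decimal)
Compute 3325 - 8126 = -4801
-4801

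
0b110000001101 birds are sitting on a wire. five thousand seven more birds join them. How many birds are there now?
Convert 0b110000001101 (binary) → 2048 + 1024 + 8 + 4 + 1 = 3085 (decimal)
Convert five thousand seven (English words) → 5×1000 + 7 = 5007 (decimal)
Compute 3085 + 5007 = 8092
8092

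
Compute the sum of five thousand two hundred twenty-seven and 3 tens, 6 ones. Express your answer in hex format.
Convert five thousand two hundred twenty-seven (English words) → 5×1000 + 2×100 + 27 = 5227 (decimal)
Convert 3 tens, 6 ones (place-value notation) → 3×10 + 6 = 36 (decimal)
Compute 5227 + 36 = 5263
Convert 5263 (decimal) → 5263 = 1×4096 + 4×256 + 8×16 + 15 → 0x148F (hexadecimal)
0x148F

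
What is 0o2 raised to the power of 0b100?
Convert 0o2 (octal) → 2 (decimal)
Convert 0b100 (binary) → 4 (decimal)
Compute 2 ^ 4 = 16
16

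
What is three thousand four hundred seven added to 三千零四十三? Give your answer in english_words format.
Convert three thousand four hundred seven (English words) → 3×1000 + 4×100 + 7 = 3407 (decimal)
Convert 三千零四十三 (Chinese numeral) → 3×1000 + 4×10 + 3 = 3043 (decimal)
Compute 3407 + 3043 = 6450
Convert 6450 (decimal) → 6450 = 6×1000 + 4×100 + 50 → six thousand four hundred fifty (English words)
six thousand four hundred fifty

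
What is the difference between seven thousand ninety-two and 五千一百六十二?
Convert seven thousand ninety-two (English words) → 7×1000 + 92 = 7092 (decimal)
Convert 五千一百六十二 (Chinese numeral) → 5×1000 + 1×100 + 6×10 + 2 = 5162 (decimal)
Difference: |7092 - 5162| = 1930
1930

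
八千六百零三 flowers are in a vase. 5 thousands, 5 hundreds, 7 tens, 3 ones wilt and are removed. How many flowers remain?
Convert 八千六百零三 (Chinese numeral) → 8×1000 + 6×100 + 3 = 8603 (decimal)
Convert 5 thousands, 5 hundreds, 7 tens, 3 ones (place-value notation) → 5×1000 + 5×100 + 7×10 + 3 = 5573 (decimal)
Compute 8603 - 5573 = 3030
3030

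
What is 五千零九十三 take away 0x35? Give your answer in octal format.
Convert 五千零九十三 (Chinese numeral) → 5×1000 + 9×10 + 3 = 5093 (decimal)
Convert 0x35 (hexadecimal) → 3×16 + 5 = 53 (decimal)
Compute 5093 - 53 = 5040
Convert 5040 (decimal) → 5040 = 1×4096 + 1×512 + 6×64 + 6×8 → 0o11660 (octal)
0o11660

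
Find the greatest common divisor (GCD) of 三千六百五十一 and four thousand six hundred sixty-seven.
Convert 三千六百五十一 (Chinese numeral) → 3×1000 + 6×100 + 5×10 + 1 = 3651 (decimal)
Convert four thousand six hundred sixty-seven (English words) → 4×1000 + 6×100 + 67 = 4667 (decimal)
Compute gcd(3651, 4667) = 1
1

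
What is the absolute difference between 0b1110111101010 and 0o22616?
Convert 0b1110111101010 (binary) → 4096 + 2048 + 1024 + 256 + 128 + 64 + 32 + 8 + 2 = 7658 (decimal)
Convert 0o22616 (octal) → 2×4096 + 2×512 + 6×64 + 1×8 + 6 = 9614 (decimal)
Compute |7658 - 9614| = 1956
1956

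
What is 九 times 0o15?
Convert 九 (Chinese numeral) → 9 (decimal)
Convert 0o15 (octal) → 1×8 + 5 = 13 (decimal)
Compute 9 × 13 = 117
117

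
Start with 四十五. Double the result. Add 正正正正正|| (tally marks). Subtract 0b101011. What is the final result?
Convert 四十五 (Chinese numeral) → 4×10 + 5 = 45 (decimal)
Start: 45
45 × 2 = 90
Convert 正正正正正|| (tally marks) → 5 + 5 + 5 + 5 + 5 + 2 = 27 (decimal)
90 + 27 = 117
Convert 0b101011 (binary) → 32 + 8 + 2 + 1 = 43 (decimal)
117 - 43 = 74
74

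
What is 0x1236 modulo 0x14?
Convert 0x1236 (hexadecimal) → 1×4096 + 2×256 + 3×16 + 6 = 4662 (decimal)
Convert 0x14 (hexadecimal) → 1×16 + 4 = 20 (decimal)
Compute 4662 mod 20 = 2
2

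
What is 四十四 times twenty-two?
Convert 四十四 (Chinese numeral) → 4×10 + 4 = 44 (decimal)
Convert twenty-two (English words) → 22 (decimal)
Compute 44 × 22 = 968
968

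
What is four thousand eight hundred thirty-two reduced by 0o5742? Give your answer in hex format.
Convert four thousand eight hundred thirty-two (English words) → 4×1000 + 8×100 + 32 = 4832 (decimal)
Convert 0o5742 (octal) → 5×512 + 7×64 + 4×8 + 2 = 3042 (decimal)
Compute 4832 - 3042 = 1790
Convert 1790 (decimal) → 1790 = 6×256 + 15×16 + 14 → 0x6FE (hexadecimal)
0x6FE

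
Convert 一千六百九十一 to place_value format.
Convert 一千六百九十一 (Chinese numeral) → 1×1000 + 6×100 + 9×10 + 1 = 1691 (decimal)
Convert 1691 (decimal) → 1691 = 1×1000 + 6×100 + 9×10 + 1 → 1 thousand, 6 hundreds, 9 tens, 1 one (place-value notation)
1 thousand, 6 hundreds, 9 tens, 1 one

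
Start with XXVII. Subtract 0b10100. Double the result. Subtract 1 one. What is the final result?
Convert XXVII (Roman numeral) → 10 + 10 + 5 + 1 + 1 = 27 (decimal)
Start: 27
Convert 0b10100 (binary) → 16 + 4 = 20 (decimal)
27 - 20 = 7
7 × 2 = 14
Convert 1 one (place-value notation) → 1 (decimal)
14 - 1 = 13
13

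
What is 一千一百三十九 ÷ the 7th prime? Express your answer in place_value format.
Convert 一千一百三十九 (Chinese numeral) → 1×1000 + 1×100 + 3×10 + 9 = 1139 (decimal)
Convert the 7th prime (prime index) → 17 (decimal)
Compute 1139 ÷ 17 = 67
Convert 67 (decimal) → 67 = 6×10 + 7 → 6 tens, 7 ones (place-value notation)
6 tens, 7 ones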